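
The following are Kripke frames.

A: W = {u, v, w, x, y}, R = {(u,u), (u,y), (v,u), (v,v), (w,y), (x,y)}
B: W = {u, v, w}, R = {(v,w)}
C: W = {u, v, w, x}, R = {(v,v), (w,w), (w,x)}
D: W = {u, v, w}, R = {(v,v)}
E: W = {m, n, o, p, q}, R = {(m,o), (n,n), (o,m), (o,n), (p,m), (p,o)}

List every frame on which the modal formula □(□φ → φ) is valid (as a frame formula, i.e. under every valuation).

D

The schema corresponds to shift-reflexivity: ∀x ∀y (Rxy → Ryy).
A: fails — Rwy but not Ryy.
B: fails — Rvw but not Rww.
C: fails — Rwx but not Rxx.
D: ✓.
E: fails — Rom but not Rmm.
Valid on: D.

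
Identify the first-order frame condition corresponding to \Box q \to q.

Suppose □q→q is valid. At any x set V(q)={w : Rxw}. Then □q holds at x, so q holds at x, i.e. Rxx.
The converse is a direct semantic check.
So the correspondent is reflexivity.

reflexivity: \forall x Rxx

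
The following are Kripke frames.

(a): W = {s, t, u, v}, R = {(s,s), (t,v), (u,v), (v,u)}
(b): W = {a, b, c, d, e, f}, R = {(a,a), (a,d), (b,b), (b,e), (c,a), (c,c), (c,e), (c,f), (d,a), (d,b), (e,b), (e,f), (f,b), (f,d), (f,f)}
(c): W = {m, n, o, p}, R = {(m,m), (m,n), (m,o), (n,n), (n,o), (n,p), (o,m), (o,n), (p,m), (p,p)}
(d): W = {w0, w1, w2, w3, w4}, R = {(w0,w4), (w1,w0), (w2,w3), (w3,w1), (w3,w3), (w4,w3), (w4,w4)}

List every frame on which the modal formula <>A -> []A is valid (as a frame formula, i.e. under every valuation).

This is the axiom for partial functionality; its first-order frame correspondent is forall x forall y forall z (Rxy & Rxz -> y = z).
(a): condition met.
(b): fails — a sees both a and d.
(c): fails — m sees both m and n.
(d): fails — w3 sees both w1 and w3.

(a)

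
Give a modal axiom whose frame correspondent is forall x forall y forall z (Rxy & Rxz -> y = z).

◇p → □p

The condition is partial functionality. The CD schema ◇p → □p defines it.
Suppose ◇p→□p is valid. Take Rxy, Rxz and set V(p)={y}. Then ◇p at x, so □p at x, so p at z, i.e. z=y.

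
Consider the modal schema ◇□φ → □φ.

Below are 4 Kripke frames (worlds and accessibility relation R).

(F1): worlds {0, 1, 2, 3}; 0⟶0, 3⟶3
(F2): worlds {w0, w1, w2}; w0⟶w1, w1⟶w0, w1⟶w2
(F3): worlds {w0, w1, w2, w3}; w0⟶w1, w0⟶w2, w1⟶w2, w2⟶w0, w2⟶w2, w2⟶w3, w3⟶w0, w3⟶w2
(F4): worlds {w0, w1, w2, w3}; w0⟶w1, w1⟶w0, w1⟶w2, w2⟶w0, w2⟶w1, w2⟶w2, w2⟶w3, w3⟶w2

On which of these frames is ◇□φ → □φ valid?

Frame correspondent (Sahlqvist): ∀x ∀y ∀z (Rxy ∧ Rxz → Ryz) — i.e. the Euclidean property.
(F1): holds.
(F2): fails — Rw0w1 and Rw0w1 but not Rw1w1.
(F3): fails — Rw0w1 and Rw0w1 but not Rw1w1.
(F4): fails — Rw0w1 and Rw0w1 but not Rw1w1.

(F1)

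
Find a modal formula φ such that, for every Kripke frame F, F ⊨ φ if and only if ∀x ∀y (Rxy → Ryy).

□(□q → q)

A defining formula is □(□q → q) (the T□ axiom).
Suppose □(□q→q) is valid. Take Rxy and set V(q)={w : Ryw}. Then at y, □q holds; since □(□q→q) at x, □q→q at y, so q at y, i.e. Ryy.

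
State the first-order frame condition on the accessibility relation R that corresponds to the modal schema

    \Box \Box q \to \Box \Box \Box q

This is a Sahlqvist (Geach-type) schema ◇^0□^2q → □^3◇^0q.
Minimal-valuation argument: fix x; take any y with xR^0y and any z with xR^3z. Set V(q) to the set of worlds R-reachable from y in exactly 2 steps. Then □^2q holds at y, so the antecedent holds at x; validity forces ◇^0q at z, giving a w with zR^0w and yR^2w.
First-order correspondent: \forall x \forall z (x R^3 z \to \exists w (x R^2 w \wedge z = w)).

\forall x \forall z (x R^3 z \to \exists w (x R^2 w \wedge z = w))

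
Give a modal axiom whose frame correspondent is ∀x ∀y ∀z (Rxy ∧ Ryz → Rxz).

A defining formula is □s → □□s (the 4 axiom).
Suppose □s→□□s is valid. Take Rxy, Ryz and set V(s)={w : Rxw}. Then □s at x, so □□s at x, so □s at y, so s at z, i.e. Rxz.

□s → □□s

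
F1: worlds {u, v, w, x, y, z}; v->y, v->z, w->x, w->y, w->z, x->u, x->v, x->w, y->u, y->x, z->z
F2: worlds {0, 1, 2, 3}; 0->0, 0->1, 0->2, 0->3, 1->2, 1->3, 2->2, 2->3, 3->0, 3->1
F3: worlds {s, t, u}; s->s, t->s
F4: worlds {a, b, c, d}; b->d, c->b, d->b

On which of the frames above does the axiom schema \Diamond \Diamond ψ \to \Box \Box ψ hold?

Frame correspondent (Sahlqvist): \forall x \forall y \forall z ((x R^2 y \wedge x R^2 z) \to \exists w (y = w \wedge z = w)) — i.e. a generalized confluence (Geach) condition.
F1: fails — vR²u, vR²x but u ≠ x.
F2: fails — 0R²0, 0R²1 but 0 ≠ 1.
F3: satisfies the condition.
F4: satisfies the condition.
Valid on: F3, F4.

F3, F4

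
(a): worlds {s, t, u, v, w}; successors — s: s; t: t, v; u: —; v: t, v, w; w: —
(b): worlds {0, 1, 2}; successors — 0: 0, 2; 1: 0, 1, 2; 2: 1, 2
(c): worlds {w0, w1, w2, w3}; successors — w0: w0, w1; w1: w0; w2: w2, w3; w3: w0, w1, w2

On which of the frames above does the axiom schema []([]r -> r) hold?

(b)

Frame correspondent (Sahlqvist): forall x forall y (Rxy -> Ryy) — i.e. shift-reflexivity.
(a): fails — Rvw but not Rww.
(b): holds.
(c): fails — Rw3w1 but not Rw1w1.
Valid on: (b).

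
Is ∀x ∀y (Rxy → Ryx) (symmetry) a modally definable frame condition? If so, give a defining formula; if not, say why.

Definable; r → □◇r defines it

Yes: it is symmetry, defined by the B schema r → □◇r.
Suppose r→□◇r is valid. Take Rxy and set V(r)={x}. Then r at x, so □◇r at x, so ◇r at y, so some z with Ryz has r; z=x, i.e. Ryx.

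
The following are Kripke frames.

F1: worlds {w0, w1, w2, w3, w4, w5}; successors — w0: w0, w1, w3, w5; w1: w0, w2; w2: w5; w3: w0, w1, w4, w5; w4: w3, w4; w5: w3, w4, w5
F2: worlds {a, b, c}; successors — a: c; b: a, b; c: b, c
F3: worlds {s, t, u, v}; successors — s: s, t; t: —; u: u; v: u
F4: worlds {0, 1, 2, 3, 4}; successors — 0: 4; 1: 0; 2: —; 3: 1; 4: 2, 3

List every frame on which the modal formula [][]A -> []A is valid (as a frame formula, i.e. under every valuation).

Frame correspondent (Sahlqvist): forall x forall y (Rxy -> exists z (Rxz & Rzy)) — i.e. density.
F1: fails — Rw1w2 but no z with Rw1z and Rzw2.
F2: ✓.
F3: ✓.
F4: fails — R10 but no z with R1z and Rz0.
Valid on: F2, F3.

F2, F3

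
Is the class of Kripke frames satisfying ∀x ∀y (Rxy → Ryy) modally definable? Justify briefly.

The condition is shift-reflexivity. A defining modal formula is □(□r → r).
Suppose □(□r→r) is valid. Take Rxy and set V(r)={w : Ryw}. Then at y, □r holds; since □(□r→r) at x, □r→r at y, so r at y, i.e. Ryy.

Yes, by □(□r → r)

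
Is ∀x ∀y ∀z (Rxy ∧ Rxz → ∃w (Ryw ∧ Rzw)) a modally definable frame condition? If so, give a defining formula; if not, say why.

This is a Sahlqvist condition; the .2 axiom ◇□q → □◇q defines it.
Suppose ◇□q→□◇q is valid. Take Rxy, Rxz and set V(q)={w : Ryw}. Then □q at y so ◇□q at x, so □◇q at x, so ◇q at z, giving w with Rzw and Ryw.

Yes — defined by ◇□q → □◇q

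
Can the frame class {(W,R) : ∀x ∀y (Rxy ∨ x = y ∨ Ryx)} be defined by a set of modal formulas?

Modal frame validity is preserved under disjoint unions.
Take 4 disjoint single-world reflexive frames: each is trivially connected, but their disjoint union has 4 worlds with no edge between distinct components, so it is not connected.
So the class is not modally definable.

Not definable by any modal formula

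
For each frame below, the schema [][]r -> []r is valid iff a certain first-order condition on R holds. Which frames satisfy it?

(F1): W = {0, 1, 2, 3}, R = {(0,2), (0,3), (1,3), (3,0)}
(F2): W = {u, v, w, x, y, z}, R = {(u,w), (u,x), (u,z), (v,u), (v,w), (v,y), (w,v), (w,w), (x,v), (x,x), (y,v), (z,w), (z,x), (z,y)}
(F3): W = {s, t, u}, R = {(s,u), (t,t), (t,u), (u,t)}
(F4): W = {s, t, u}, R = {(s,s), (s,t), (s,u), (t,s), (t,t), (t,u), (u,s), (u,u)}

Frame correspondent (Sahlqvist): forall x forall y (Rxy -> exists z (Rxz & Rzy)) — i.e. density.
(F1): fails — R13 but no z with R1z and Rz3.
(F2): fails — Ruz but no t with Rut and Rtz.
(F3): fails — Rsu but no z with Rsz and Rzu.
(F4): holds.

(F4)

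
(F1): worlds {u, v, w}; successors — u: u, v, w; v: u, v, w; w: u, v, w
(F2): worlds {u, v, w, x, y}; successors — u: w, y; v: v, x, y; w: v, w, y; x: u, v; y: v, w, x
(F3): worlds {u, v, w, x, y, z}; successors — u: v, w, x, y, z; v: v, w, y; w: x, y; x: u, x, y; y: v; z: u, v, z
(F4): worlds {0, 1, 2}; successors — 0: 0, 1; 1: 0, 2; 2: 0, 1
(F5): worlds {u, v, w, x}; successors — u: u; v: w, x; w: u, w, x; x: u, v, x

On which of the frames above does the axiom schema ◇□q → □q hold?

(F1)

This is the axiom for a generalized confluence (Geach) condition; its first-order frame correspondent is ∀x ∀y ∀z ((xRy ∧ xRz) → ∃w (yRw ∧ z = w)).
(F1): ✓.
(F2): fails — uRy, uRy but no t with yRt and y=t.
(F3): fails — uRv, uRx but no t with vRt and x=t.
(F4): fails — 0R1, 0R1 but no w with 1Rw and 1=w.
(F5): fails — vRx, vRw but no t with xRt and w=t.
Valid on: (F1).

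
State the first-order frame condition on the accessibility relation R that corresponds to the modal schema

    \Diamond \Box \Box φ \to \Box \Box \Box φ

This is a Sahlqvist (Geach-type) schema ◇^1□^2φ → □^3◇^0φ.
Minimal-valuation argument: fix x; take any y with xR^1y and any z with xR^3z. Set V(φ) to the set of worlds R-reachable from y in exactly 2 steps. Then □^2φ holds at y, so the antecedent holds at x; validity forces ◇^0φ at z, giving a w with zR^0w and yR^2w.
First-order correspondent: \forall x \forall y \forall z ((xRy \wedge x R^3 z) \to \exists w (y R^2 w \wedge z = w)).

\forall x \forall y \forall z ((xRy \wedge x R^3 z) \to \exists w (y R^2 w \wedge z = w))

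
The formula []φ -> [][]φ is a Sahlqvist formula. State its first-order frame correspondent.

Transitivity

Suppose □φ→□□φ is valid. Take Rxy, Ryz and set V(φ)={w : Rxw}. Then □φ at x, so □□φ at x, so □φ at y, so φ at z, i.e. Rxz.
Conversely, on a frame with transitivity the schema holds at every world under every valuation.
Frame condition: forall x forall y forall z (Rxy & Ryz -> Rxz).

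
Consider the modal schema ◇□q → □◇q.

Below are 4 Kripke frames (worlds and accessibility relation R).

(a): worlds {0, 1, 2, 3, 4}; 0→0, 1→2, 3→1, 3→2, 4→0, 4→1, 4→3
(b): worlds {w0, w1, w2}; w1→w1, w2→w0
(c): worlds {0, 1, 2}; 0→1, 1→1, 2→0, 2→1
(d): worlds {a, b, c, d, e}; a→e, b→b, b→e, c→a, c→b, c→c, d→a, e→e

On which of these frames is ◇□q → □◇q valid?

(c)

Frame correspondent (Sahlqvist): ∀x ∀y ∀z (Rxy ∧ Rxz → ∃w (Ryw ∧ Rzw)) — i.e. convergence.
(a): fails — R12 and R12 but 2 and 2 have no common successor.
(b): fails — Rw2w0 and Rw2w0 but w0 and w0 have no common successor.
(c): ✓.
(d): fails — Rcc and Rca but c and a have no common successor.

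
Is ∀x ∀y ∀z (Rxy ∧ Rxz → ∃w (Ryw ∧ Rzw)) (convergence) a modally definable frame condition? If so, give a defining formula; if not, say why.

The condition is convergence. A defining modal formula is ◇□r → □◇r.
Suppose ◇□r→□◇r is valid. Take Rxy, Rxz and set V(r)={w : Ryw}. Then □r at y so ◇□r at x, so □◇r at x, so ◇r at z, giving w with Rzw and Ryw.

Definable; ◇□r → □◇r defines it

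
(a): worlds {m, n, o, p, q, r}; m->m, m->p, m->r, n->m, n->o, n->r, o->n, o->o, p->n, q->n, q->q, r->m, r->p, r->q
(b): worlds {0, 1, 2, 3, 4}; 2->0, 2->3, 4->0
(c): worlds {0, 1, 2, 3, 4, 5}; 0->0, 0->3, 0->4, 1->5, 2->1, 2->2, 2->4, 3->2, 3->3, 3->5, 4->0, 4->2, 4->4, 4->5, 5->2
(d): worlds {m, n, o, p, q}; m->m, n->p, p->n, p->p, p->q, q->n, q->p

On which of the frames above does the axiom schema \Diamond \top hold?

(a), (c)

This is the axiom for seriality; its first-order frame correspondent is \forall x \exists y Rxy.
(a): condition met.
(b): fails — world 0 has no successor.
(c): condition met.
(d): fails — world o has no successor.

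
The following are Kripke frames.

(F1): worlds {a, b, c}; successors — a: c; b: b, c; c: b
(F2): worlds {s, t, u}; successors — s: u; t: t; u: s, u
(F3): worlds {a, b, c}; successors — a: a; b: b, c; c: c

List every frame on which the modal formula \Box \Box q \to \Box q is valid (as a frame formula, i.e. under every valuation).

(F2), (F3)

The schema corresponds to density: \forall x \forall y (Rxy \to \exists z (Rxz \wedge Rzy)).
(F1): fails — Rac but no z with Raz and Rzc.
(F2): ✓.
(F3): ✓.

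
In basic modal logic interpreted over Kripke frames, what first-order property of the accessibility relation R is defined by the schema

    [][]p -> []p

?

This schema is the C4 axiom.
It corresponds to density: forall x forall y (Rxy -> exists z (Rxz & Rzy)).

density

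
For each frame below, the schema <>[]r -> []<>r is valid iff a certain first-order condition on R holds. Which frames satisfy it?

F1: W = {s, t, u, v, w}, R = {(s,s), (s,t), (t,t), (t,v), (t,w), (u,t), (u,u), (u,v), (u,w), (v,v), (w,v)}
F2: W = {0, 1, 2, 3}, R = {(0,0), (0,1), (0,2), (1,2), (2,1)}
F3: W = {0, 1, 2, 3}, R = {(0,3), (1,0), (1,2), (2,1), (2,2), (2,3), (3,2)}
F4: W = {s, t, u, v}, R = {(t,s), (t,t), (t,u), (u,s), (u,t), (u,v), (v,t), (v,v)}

F1, F3

The schema corresponds to convergence: forall x forall y forall z (Rxy & Rxz -> exists w (Ryw & Rzw)).
F1: holds.
F2: fails — R02 and R01 but 2 and 1 have no common successor.
F3: holds.
F4: fails — Rts and Rts but s and s have no common successor.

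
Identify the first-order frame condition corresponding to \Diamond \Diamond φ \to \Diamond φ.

This is frame-equivalent to □φ → □□φ (substitute ¬φ for φ and contrapose).
Suppose □φ→□□φ is valid. Take Rxy, Ryz and set V(φ)={w : Rxw}. Then □φ at x, so □□φ at x, so □φ at y, so φ at z, i.e. Rxz.

Transitivity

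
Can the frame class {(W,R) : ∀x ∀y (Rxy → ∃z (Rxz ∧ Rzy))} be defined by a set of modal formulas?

Yes — defined by □□q → □q

This is a Sahlqvist condition; the C4 axiom □□q → □q defines it.
Suppose □□q→□q is valid. Take Rxy and set V(q)={w : xR²w}. Then □□q at x, so □q at x, so q at y, i.e. ∃z(Rxz∧Rzy).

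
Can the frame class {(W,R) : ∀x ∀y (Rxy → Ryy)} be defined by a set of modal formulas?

Yes — defined by □(□r → r)

The condition is shift-reflexivity. A defining modal formula is □(□r → r).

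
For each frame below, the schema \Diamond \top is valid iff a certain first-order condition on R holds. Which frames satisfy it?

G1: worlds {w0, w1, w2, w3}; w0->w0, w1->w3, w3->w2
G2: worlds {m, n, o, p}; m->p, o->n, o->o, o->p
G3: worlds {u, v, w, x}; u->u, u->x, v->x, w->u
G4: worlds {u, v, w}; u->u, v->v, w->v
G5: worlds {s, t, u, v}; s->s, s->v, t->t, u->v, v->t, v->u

G4, G5

Frame correspondent (Sahlqvist): \forall x \exists y Rxy — i.e. seriality.
G1: fails — world w2 has no successor.
G2: fails — world n has no successor.
G3: fails — world x has no successor.
G4: ✓.
G5: ✓.
Valid on: G4, G5.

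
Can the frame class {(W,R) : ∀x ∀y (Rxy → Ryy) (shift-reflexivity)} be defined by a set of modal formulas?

Yes: it is shift-reflexivity, defined by the T□ schema □(□r → r).
Suppose □(□r→r) is valid. Take Rxy and set V(r)={w : Ryw}. Then at y, □r holds; since □(□r→r) at x, □r→r at y, so r at y, i.e. Ryy.

Yes — defined by □(□r → r)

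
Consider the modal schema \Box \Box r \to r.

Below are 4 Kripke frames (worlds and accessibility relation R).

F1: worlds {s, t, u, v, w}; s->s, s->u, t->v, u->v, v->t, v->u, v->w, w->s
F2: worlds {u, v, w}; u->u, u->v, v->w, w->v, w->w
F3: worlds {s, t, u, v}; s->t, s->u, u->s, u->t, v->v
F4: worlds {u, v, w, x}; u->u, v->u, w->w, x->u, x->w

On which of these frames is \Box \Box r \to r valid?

F2

This is the axiom for a generalized confluence (Geach) condition; its first-order frame correspondent is \forall x \exists w (x R^2 w \wedge x = w).
F1: fails — at w but no w* with wR²w* and w=w*.
F2: holds.
F3: fails — at t but no w with tR²w and t=w.
F4: fails — at v but no t with vR²t and v=t.
Valid on: F2.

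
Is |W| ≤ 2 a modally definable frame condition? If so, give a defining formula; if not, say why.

Modal frame validity is preserved under disjoint unions.
Any modal formula valid on each of 3 disjoint one-world frames is valid on their disjoint union (validity is preserved under disjoint unions). Each one-world frame has |W|=1≤2, but the union has |W|=3.
So the class is not modally definable.

No — not modally definable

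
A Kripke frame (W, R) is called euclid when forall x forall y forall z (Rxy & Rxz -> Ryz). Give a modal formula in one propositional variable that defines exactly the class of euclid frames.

The condition is the Euclidean property. The 5 schema ◇ψ → □◇ψ defines it.

◇ψ → □◇ψ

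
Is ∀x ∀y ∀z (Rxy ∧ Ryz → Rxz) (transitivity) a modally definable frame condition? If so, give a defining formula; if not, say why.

Yes: it is transitivity, defined by the 4 schema □p → □□p.

Yes — defined by □p → □□p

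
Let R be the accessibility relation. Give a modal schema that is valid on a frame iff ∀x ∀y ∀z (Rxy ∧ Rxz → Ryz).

◇q → □◇q

This is the Euclidean property; the standard corresponding axiom is 5: ◇q → □◇q.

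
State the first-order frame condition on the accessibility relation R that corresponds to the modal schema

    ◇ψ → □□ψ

∀x ∀y ∀z ((xRy ∧ xR²z) → ∃w (y = w ∧ z = w))

This is a Sahlqvist (Geach-type) schema ◇^1□^0ψ → □^2◇^0ψ.
Minimal-valuation argument: fix x; take any y with xR^1y and any z with xR^2z. Set V(ψ) to the set of worlds R-reachable from y in exactly 0 steps. Then □^0ψ holds at y, so the antecedent holds at x; validity forces ◇^0ψ at z, giving a w with zR^0w and yR^0w.
First-order correspondent: ∀x ∀y ∀z ((xRy ∧ xR²z) → ∃w (y = w ∧ z = w)).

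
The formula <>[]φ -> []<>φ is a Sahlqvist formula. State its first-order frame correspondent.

Suppose ◇□φ→□◇φ is valid. Take Rxy, Rxz and set V(φ)={w : Ryw}. Then □φ at y so ◇□φ at x, so □◇φ at x, so ◇φ at z, giving w with Rzw and Ryw.

convergence: forall x forall y forall z (Rxy & Rxz -> exists w (Ryw & Rzw))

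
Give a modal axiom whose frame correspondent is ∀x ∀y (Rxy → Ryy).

This is shift-reflexivity; the standard corresponding axiom is T□: □(□q → q).
Suppose □(□q→q) is valid. Take Rxy and set V(q)={w : Ryw}. Then at y, □q holds; since □(□q→q) at x, □q→q at y, so q at y, i.e. Ryy.

□(□q → q)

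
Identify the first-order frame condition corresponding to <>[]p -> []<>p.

convergence

This schema is the .2 axiom.
Its frame correspondent is convergence — forall x forall y forall z (Rxy & Rxz -> exists w (Ryw & Rzw)).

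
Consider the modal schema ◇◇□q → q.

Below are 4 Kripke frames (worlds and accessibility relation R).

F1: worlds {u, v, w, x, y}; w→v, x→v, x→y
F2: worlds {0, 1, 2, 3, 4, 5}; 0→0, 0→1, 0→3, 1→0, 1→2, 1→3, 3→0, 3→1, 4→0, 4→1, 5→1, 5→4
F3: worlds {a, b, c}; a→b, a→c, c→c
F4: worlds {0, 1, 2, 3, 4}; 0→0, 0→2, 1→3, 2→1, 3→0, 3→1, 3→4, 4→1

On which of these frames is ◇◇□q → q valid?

The schema corresponds to a generalized confluence (Geach) condition: ∀x ∀y (xR²y → ∃w (yRw ∧ x = w)).
F1: holds.
F2: fails — 0R²2 but no w with 2Rw and 0=w.
F3: fails — aR²c but no w with cRw and a=w.
F4: fails — 0R²1 but no w with 1Rw and 0=w.
Valid on: F1.

F1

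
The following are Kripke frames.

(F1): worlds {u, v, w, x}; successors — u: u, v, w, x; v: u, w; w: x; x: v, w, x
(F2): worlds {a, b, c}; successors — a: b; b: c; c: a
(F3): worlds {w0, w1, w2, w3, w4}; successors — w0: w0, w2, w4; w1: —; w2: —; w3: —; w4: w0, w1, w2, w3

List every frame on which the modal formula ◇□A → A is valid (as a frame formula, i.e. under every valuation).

This is the axiom for symmetry; its first-order frame correspondent is ∀x ∀y (Rxy → Ryx).
(F1): fails — Ruw but not Rwu.
(F2): fails — Rca but not Rac.
(F3): fails — Rw4w1 but not Rw1w4.
Valid on no frame.

none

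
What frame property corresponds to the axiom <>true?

◇⊤ holds at w iff w has a successor, so frame-validity of ◇⊤ is exactly seriality. Equivalently via □r → ◇r:
Suppose □r→◇r is valid. At any x set V(r)=W. Then □r at x, so ◇r at x, so x has a successor.

Seriality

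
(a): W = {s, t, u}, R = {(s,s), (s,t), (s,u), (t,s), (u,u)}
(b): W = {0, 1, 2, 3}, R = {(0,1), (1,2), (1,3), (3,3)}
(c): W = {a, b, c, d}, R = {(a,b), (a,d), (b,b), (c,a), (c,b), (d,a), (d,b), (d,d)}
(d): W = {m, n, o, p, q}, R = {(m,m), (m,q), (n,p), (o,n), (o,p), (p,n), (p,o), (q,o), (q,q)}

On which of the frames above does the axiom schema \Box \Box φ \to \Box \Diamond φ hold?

Frame correspondent (Sahlqvist): \forall x \forall z (xRz \to \exists w (x R^2 w \wedge zRw)) — i.e. a generalized confluence (Geach) condition.
(a): condition met.
(b): fails — 1R2 but no w with 1R²w and 2Rw.
(c): condition met.
(d): condition met.

(a), (c), (d)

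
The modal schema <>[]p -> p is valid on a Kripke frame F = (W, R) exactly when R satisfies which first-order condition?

This schema is equivalent to the B axiom p → □◇p.
Its frame correspondent is symmetry — forall x forall y (Rxy -> Ryx).

symmetry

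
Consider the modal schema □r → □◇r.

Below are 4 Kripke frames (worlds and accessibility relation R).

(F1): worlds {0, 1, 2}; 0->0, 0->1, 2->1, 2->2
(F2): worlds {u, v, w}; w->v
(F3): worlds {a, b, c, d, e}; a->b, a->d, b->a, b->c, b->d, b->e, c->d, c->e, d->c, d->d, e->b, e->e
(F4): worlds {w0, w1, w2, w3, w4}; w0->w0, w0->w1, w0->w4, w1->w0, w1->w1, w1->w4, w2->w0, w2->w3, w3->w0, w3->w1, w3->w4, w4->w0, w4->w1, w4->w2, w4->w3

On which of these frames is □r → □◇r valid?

(F3), (F4)

The schema corresponds to a generalized confluence (Geach) condition: ∀x ∀z (xRz → ∃w (xRw ∧ zRw)).
(F1): fails — 0R1 but no w with 0Rw and 1Rw.
(F2): fails — wRv but no t with wRt and vRt.
(F3): holds.
(F4): holds.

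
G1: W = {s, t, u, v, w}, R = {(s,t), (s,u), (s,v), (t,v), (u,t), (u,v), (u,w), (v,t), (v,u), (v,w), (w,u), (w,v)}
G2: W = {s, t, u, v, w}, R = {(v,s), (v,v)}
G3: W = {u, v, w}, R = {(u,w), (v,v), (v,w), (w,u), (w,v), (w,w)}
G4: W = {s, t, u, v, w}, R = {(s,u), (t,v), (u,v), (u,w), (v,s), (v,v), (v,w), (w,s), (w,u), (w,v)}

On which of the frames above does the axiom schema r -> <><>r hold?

The schema corresponds to a generalized confluence (Geach) condition: forall x exists w (x = w & x R^2 w).
G1: fails — at s but no w* with s=w* and sR²w*.
G2: fails — at s but no w* with s=w* and sR²w*.
G3: condition met.
G4: fails — at s but no w* with s=w* and sR²w*.

G3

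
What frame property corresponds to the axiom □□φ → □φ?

density

Suppose □□φ→□φ is valid. Take Rxy and set V(φ)={w : xR²w}. Then □□φ at x, so □φ at x, so φ at y, i.e. ∃z(Rxz∧Rzy).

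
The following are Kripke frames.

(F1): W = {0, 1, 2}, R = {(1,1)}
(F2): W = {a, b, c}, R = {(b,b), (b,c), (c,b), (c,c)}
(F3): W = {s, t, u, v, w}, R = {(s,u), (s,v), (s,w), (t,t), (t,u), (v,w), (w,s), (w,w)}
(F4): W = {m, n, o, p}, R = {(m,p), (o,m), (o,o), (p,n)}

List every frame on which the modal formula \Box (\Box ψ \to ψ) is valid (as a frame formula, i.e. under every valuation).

The schema corresponds to shift-reflexivity: \forall x \forall y (Rxy \to Ryy).
(F1): ✓.
(F2): ✓.
(F3): fails — Rtu but not Ruu.
(F4): fails — Rom but not Rmm.
Valid on: (F1), (F2).

(F1), (F2)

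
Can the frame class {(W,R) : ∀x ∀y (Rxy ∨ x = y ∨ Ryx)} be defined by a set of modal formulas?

No

Any modally definable frame class is closed under disjoint unions.
Take 2 disjoint single-world reflexive frames: each is trivially connected, but their disjoint union has 2 worlds with no edge between distinct components, so it is not connected.
Hence connectedness of R is not modally definable.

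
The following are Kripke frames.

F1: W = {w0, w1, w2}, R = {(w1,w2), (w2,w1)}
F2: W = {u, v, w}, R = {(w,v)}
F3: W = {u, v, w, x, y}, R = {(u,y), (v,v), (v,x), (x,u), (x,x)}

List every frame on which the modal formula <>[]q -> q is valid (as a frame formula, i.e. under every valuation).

F1

This is the axiom for symmetry; its first-order frame correspondent is forall x forall y (Rxy -> Ryx).
F1: condition met.
F2: fails — Rwv but not Rvw.
F3: fails — Rvx but not Rxv.
Valid on: F1.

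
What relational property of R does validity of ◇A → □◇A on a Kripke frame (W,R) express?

the Euclidean property: ∀x ∀y ∀z (Rxy ∧ Rxz → Ryz)

This is the 5 axiom.
It corresponds to the Euclidean property: ∀x ∀y ∀z (Rxy ∧ Rxz → Ryz).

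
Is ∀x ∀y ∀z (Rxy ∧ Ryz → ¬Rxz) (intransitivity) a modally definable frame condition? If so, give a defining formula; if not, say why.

Not modally definable

Any modally definable frame class is closed under surjective bounded morphisms.
The 3-cycle (worlds w0,w1,w2 with w0→w1→w2→w0) is intransitive. Mapping every world to a single reflexive point • is a surjective bounded morphism; the reflexive point is not intransitive (R••∧R•• but R••).
So the class is not modally definable.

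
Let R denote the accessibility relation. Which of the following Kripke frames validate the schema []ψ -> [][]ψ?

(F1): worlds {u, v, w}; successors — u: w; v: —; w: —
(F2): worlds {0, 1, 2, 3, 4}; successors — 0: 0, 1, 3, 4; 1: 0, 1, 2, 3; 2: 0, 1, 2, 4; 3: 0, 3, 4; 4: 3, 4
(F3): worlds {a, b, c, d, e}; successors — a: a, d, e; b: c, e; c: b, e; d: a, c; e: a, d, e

(F1)

The schema corresponds to transitivity: forall x forall y forall z (Rxy & Ryz -> Rxz).
(F1): holds.
(F2): fails — R10 and R04 but not R14.
(F3): fails — Rbc and Rcb but not Rbb.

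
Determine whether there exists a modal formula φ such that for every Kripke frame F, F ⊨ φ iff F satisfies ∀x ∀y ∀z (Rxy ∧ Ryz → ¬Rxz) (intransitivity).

No

If a class were modally definable it would be closed under surjective bounded morphisms (Goldblatt–Thomason).
The 7-cycle (worlds s,t,u,v,w,x,y with s→t→u→v→w→x→y→s) is intransitive. Mapping every world to a single reflexive point • is a surjective bounded morphism; the reflexive point is not intransitive (R••∧R•• but R••).
Hence intransitivity is not modally definable.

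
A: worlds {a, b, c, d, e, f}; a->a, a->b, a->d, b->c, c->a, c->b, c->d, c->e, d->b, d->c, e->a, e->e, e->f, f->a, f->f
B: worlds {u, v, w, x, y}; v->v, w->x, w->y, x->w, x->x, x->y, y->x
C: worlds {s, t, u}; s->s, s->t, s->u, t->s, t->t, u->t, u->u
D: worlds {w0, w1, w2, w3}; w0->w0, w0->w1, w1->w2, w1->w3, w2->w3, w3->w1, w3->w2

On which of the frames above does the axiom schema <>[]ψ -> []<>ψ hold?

This is the axiom for convergence; its first-order frame correspondent is forall x forall y forall z (Rxy & Rxz -> exists w (Ryw & Rzw)).
A: fails — Rab and Raa but b and a have no common successor.
B: holds.
C: holds.
D: fails — Rw0w1 and Rw0w0 but w1 and w0 have no common successor.

B, C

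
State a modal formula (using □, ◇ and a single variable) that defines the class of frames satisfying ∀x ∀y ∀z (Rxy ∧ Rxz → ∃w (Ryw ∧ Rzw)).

The condition is convergence. The .2 schema ◇□ψ → □◇ψ defines it.
Suppose ◇□ψ→□◇ψ is valid. Take Rxy, Rxz and set V(ψ)={w : Ryw}. Then □ψ at y so ◇□ψ at x, so □◇ψ at x, so ◇ψ at z, giving w with Rzw and Ryw.

◇□ψ → □◇ψ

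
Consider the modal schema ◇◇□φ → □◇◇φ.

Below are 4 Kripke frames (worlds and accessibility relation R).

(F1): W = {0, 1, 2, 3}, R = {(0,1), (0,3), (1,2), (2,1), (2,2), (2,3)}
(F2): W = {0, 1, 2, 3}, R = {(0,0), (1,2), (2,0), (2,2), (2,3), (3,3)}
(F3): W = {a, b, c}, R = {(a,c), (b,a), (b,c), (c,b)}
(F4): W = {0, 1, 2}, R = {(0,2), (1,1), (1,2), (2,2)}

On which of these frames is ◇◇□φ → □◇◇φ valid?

(F4)

The schema corresponds to a generalized confluence (Geach) condition: ∀x ∀y ∀z ((xR²y ∧ xRz) → ∃w (yRw ∧ zR²w)).
(F1): fails — 0R²2, 0R3 but no w with 2Rw and 3R²w.
(F2): fails — 2R²0, 2R3 but no w with 0Rw and 3R²w.
(F3): fails — bR²b, bRa but no w with bRw and aR²w.
(F4): ✓.
Valid on: (F4).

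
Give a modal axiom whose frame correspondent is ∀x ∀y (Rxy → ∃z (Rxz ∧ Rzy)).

□□ψ → □ψ

A defining formula is □□ψ → □ψ (the C4 axiom).
Suppose □□ψ→□ψ is valid. Take Rxy and set V(ψ)={w : xR²w}. Then □□ψ at x, so □ψ at x, so ψ at y, i.e. ∃z(Rxz∧Rzy).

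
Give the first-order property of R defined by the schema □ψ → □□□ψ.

This is a Sahlqvist (Geach-type) schema ◇^0□^1ψ → □^3◇^0ψ.
Minimal-valuation argument: fix x; take any y with xR^0y and any z with xR^3z. Set V(ψ) to the set of worlds R-reachable from y in exactly 1 step. Then □^1ψ holds at y, so the antecedent holds at x; validity forces ◇^0ψ at z, giving a w with zR^0w and yR^1w.
First-order correspondent: ∀x ∀z (xR³z → ∃w (xRw ∧ z = w)).

∀x ∀z (xR³z → ∃w (xRw ∧ z = w))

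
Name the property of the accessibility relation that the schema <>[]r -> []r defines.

The Euclidean property

Equivalently (dual form): ◇r → □◇r.
Suppose ◇r→□◇r is valid. Take Rxy, Rxz and set V(r)={y}. Then ◇r at x, so □◇r at x, so ◇r at z, so some w with Rzw has r; w=y, i.e. Rzy. By symmetry of the argument, Ryz.
Conversely, on a frame with the Euclidean property the schema holds at every world under every valuation.
Frame condition: forall x forall y forall z (Rxy & Rxz -> Ryz).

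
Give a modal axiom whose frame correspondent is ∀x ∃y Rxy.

A defining formula is □ψ → ◇ψ (the D axiom).
Suppose □ψ→◇ψ is valid. At any x set V(ψ)=W. Then □ψ at x, so ◇ψ at x, so x has a successor.

□ψ → ◇ψ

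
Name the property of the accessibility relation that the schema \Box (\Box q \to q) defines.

shift-reflexivity: \forall x \forall y (Rxy \to Ryy)

Suppose □(□q→q) is valid. Take Rxy and set V(q)={w : Ryw}. Then at y, □q holds; since □(□q→q) at x, □q→q at y, so q at y, i.e. Ryy.
Conversely, any frame satisfying \forall x \forall y (Rxy \to Ryy) validates the schema.
Frame condition: \forall x \forall y (Rxy \to Ryy).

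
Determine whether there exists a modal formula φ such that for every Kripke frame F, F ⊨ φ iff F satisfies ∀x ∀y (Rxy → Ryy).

This is a Sahlqvist condition; the T□ axiom □(□q → q) defines it.
Suppose □(□q→q) is valid. Take Rxy and set V(q)={w : Ryw}. Then at y, □q holds; since □(□q→q) at x, □q→q at y, so q at y, i.e. Ryy.

Yes — defined by □(□q → q)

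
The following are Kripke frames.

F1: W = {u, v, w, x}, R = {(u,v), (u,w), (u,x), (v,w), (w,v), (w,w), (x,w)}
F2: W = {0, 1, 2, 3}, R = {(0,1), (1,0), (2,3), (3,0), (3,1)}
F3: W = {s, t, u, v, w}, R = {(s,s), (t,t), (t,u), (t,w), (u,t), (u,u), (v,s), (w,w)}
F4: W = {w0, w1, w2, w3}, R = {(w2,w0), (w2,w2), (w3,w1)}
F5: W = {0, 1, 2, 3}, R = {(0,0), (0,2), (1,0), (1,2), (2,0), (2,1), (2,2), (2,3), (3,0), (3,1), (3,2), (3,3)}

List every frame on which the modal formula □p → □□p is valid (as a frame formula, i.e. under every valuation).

F4

This is the axiom for transitivity; its first-order frame correspondent is ∀x ∀y ∀z (Rxy ∧ Ryz → Rxz).
F1: fails — Rxw and Rwv but not Rxv.
F2: fails — R10 and R01 but not R11.
F3: fails — Rut and Rtw but not Ruw.
F4: holds.
F5: fails — R02 and R23 but not R03.
Valid on: F4.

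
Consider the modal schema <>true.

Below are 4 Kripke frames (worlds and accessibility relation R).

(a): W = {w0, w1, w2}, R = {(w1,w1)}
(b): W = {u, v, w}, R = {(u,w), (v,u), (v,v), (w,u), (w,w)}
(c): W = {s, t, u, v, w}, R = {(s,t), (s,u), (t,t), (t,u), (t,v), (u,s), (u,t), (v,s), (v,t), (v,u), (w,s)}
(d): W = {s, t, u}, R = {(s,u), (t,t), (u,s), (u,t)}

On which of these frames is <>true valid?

(b), (c), (d)

Frame correspondent (Sahlqvist): forall x exists y Rxy — i.e. seriality.
(a): fails — world w0 has no successor.
(b): holds.
(c): holds.
(d): holds.
Valid on: (b), (c), (d).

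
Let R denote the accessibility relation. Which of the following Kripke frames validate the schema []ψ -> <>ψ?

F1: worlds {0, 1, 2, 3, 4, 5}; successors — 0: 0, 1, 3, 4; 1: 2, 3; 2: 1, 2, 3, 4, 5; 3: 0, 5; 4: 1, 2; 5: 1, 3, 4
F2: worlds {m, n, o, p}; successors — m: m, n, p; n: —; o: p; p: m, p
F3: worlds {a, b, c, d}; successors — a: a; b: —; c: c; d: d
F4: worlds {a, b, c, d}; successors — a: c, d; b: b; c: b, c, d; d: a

The schema corresponds to seriality: forall x exists y Rxy.
F1: satisfies the condition.
F2: fails — world n has no successor.
F3: fails — world b has no successor.
F4: satisfies the condition.
Valid on: F1, F4.

F1, F4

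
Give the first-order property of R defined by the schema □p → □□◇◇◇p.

This is a Sahlqvist (Geach-type) schema ◇^0□^1p → □^2◇^3p.
First-order correspondent: ∀x ∀z (xR²z → ∃w (xRw ∧ zR³w)).

∀x ∀z (xR²z → ∃w (xRw ∧ zR³w))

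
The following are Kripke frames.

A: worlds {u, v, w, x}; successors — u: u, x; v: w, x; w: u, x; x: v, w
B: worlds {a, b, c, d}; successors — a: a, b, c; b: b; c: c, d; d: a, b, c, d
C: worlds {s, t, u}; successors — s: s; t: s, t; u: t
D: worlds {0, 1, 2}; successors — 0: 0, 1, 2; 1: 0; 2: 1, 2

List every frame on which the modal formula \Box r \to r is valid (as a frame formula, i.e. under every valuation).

The schema corresponds to reflexivity: \forall x Rxx.
A: fails — world v does not see itself.
B: condition met.
C: fails — world u does not see itself.
D: fails — world 1 does not see itself.
Valid on: B.

B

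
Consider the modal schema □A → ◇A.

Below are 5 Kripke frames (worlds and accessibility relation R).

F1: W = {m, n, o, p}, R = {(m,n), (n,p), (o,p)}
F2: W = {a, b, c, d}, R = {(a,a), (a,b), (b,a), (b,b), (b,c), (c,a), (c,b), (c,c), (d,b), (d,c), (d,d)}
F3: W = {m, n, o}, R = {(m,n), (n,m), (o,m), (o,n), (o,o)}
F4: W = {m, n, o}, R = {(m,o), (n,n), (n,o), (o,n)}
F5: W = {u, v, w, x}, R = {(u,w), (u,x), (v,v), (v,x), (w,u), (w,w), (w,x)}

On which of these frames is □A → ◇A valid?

F2, F3, F4

Frame correspondent (Sahlqvist): ∀x ∃y Rxy — i.e. seriality.
F1: fails — world p has no successor.
F2: condition met.
F3: condition met.
F4: condition met.
F5: fails — world x has no successor.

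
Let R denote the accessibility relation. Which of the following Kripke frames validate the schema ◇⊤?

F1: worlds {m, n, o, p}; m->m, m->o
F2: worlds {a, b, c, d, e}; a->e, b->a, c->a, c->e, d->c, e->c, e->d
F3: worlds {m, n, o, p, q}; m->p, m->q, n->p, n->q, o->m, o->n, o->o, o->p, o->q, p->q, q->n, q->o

F2, F3

Frame correspondent (Sahlqvist): ∀x ∃y Rxy — i.e. seriality.
F1: fails — world n has no successor.
F2: satisfies the condition.
F3: satisfies the condition.
Valid on: F2, F3.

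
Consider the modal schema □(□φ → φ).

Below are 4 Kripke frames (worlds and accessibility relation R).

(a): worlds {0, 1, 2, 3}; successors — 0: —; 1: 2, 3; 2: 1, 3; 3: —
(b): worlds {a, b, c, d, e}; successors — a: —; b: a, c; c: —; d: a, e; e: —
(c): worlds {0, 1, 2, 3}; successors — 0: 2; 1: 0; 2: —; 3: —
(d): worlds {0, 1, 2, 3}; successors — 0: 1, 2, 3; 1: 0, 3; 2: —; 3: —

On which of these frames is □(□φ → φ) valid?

The schema corresponds to shift-reflexivity: ∀x ∀y (Rxy → Ryy).
(a): fails — R12 but not R22.
(b): fails — Rde but not Ree.
(c): fails — R10 but not R00.
(d): fails — R10 but not R00.
Valid on no frame.

none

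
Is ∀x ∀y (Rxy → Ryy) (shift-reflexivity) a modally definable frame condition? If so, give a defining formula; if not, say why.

Yes, by □(□r → r)

Yes: it is shift-reflexivity, defined by the T□ schema □(□r → r).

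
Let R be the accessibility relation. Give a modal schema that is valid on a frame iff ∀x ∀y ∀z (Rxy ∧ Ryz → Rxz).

□s → □□s

The condition is transitivity. The 4 schema □s → □□s defines it.
Suppose □s→□□s is valid. Take Rxy, Ryz and set V(s)={w : Rxw}. Then □s at x, so □□s at x, so □s at y, so s at z, i.e. Rxz.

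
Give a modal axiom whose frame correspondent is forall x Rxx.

The condition is reflexivity. The T schema □r → r defines it.
Suppose □r→r is valid. At any x set V(r)={w : Rxw}. Then □r holds at x, so r holds at x, i.e. Rxx.

□r → r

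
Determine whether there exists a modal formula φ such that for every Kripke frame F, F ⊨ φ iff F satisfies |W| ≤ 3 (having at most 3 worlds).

Not definable by any modal formula

Modal frame validity is preserved under disjoint unions.
Any modal formula valid on each of 4 disjoint one-world frames is valid on their disjoint union (validity is preserved under disjoint unions). Each one-world frame has |W|=1≤3, but the union has |W|=4.
So the class is not modally definable.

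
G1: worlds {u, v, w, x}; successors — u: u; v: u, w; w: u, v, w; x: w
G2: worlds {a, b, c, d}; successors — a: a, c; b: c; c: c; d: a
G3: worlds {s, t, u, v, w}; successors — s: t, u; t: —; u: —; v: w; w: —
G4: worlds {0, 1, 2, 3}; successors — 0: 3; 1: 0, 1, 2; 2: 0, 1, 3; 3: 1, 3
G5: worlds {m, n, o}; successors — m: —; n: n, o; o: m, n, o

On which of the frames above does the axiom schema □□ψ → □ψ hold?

Frame correspondent (Sahlqvist): ∀x ∀y (Rxy → ∃z (Rxz ∧ Rzy)) — i.e. density.
G1: holds.
G2: holds.
G3: fails — Rsu but no z with Rsz and Rzu.
G4: holds.
G5: holds.
Valid on: G1, G2, G4, G5.

G1, G2, G4, G5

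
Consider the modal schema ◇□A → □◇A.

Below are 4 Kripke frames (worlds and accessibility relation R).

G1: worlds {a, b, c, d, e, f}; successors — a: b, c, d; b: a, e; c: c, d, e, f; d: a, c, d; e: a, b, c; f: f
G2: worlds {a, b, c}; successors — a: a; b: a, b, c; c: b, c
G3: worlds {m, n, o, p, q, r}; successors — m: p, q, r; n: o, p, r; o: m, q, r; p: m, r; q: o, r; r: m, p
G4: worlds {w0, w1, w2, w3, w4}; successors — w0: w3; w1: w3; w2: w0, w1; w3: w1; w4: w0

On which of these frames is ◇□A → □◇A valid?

G4

Frame correspondent (Sahlqvist): ∀x ∀y ∀z (Rxy ∧ Rxz → ∃w (Ryw ∧ Rzw)) — i.e. convergence.
G1: fails — Rcd and Rcf but d and f have no common successor.
G2: fails — Rbc and Rba but c and a have no common successor.
G3: fails — Rmr and Rmq but r and q have no common successor.
G4: satisfies the condition.
Valid on: G4.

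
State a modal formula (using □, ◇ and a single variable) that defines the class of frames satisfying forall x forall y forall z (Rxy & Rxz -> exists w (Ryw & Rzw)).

This is convergence; the standard corresponding axiom is .2: ◇□p → □◇p.
Suppose ◇□p→□◇p is valid. Take Rxy, Rxz and set V(p)={w : Ryw}. Then □p at y so ◇□p at x, so □◇p at x, so ◇p at z, giving w with Rzw and Ryw.

◇□p → □◇p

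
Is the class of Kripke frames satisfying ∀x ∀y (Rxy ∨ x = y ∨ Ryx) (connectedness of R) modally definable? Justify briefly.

Not modally definable

Any modally definable frame class is closed under disjoint unions.
Take 3 disjoint single-world reflexive frames: each is trivially connected, but their disjoint union has 3 worlds with no edge between distinct components, so it is not connected.
Hence connectedness of R is not modally definable.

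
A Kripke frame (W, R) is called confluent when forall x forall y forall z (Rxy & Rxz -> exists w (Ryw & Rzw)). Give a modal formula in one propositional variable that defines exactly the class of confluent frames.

The condition is convergence. The .2 schema ◇□p → □◇p defines it.
Suppose ◇□p→□◇p is valid. Take Rxy, Rxz and set V(p)={w : Ryw}. Then □p at y so ◇□p at x, so □◇p at x, so ◇p at z, giving w with Rzw and Ryw.

◇□p → □◇p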